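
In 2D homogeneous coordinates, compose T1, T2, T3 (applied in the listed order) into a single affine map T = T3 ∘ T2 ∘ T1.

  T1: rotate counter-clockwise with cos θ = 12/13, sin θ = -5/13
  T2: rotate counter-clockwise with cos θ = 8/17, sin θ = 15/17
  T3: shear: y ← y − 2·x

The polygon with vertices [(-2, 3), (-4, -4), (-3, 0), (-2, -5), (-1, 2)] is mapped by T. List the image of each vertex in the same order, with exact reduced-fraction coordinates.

T1 rotate counter-clockwise with cos θ = 12/13, sin θ = -5/13: (-2, 3) → (-9/13, 46/13); (-4, -4) → (-68/13, -28/13); (-3, 0) → (-36/13, 15/13); (-2, -5) → (-49/13, -50/13); (-1, 2) → (-2/13, 29/13)
T2 rotate counter-clockwise with cos θ = 8/17, sin θ = 15/17: (-9/13, 46/13) → (-762/221, 233/221); (-68/13, -28/13) → (-124/221, -1244/221); (-36/13, 15/13) → (-513/221, -420/221); (-49/13, -50/13) → (358/221, -1135/221); (-2/13, 29/13) → (-451/221, 202/221)
T3 shear: y ← y − 2·x: (-762/221, 233/221) → (-762/221, 1757/221); (-124/221, -1244/221) → (-124/221, -996/221); (-513/221, -420/221) → (-513/221, 606/221); (358/221, -1135/221) → (358/221, -1851/221); (-451/221, 202/221) → (-451/221, 1104/221)

image vertices: (-762/221, 1757/221), (-124/221, -996/221), (-513/221, 606/221), (358/221, -1851/221), (-451/221, 1104/221)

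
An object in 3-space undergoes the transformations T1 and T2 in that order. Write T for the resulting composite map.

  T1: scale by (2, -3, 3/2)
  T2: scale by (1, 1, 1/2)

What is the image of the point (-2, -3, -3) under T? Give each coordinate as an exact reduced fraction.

T(p) = (-4, 9, -9/4)

T1 scale by (2, -3, 3/2): (-2, -3, -3) → (-4, 9, -9/2)
T2 scale by (1, 1, 1/2): (-4, 9, -9/2) → (-4, 9, -9/4)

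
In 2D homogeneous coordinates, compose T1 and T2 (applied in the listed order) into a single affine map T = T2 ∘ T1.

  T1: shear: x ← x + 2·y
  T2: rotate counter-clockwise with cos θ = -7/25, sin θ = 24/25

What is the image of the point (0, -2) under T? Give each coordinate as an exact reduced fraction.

T(p) = (76/25, -82/25)

T1 shear: x ← x + 2·y: (0, -2) → (-4, -2)
T2 rotate counter-clockwise with cos θ = -7/25, sin θ = 24/25: (-4, -2) → (76/25, -82/25)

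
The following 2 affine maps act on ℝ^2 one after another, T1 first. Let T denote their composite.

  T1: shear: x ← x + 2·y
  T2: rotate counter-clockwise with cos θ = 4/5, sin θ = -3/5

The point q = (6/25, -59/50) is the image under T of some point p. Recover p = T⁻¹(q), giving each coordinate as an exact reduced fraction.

T1 = [1 2 0; 0 1 0; 0 0 1]
T2·T1 = [4/5 11/5 0; -3/5 -2/5 0; 0 0 1]
det M = 1; M⁻¹ = [-2/5 -11/5 0; 3/5 4/5 0; 0 0 1]
M⁻¹ · (6/25, -59/50)ᵀ = (5/2, -4/5)ᵀ

p = (5/2, -4/5)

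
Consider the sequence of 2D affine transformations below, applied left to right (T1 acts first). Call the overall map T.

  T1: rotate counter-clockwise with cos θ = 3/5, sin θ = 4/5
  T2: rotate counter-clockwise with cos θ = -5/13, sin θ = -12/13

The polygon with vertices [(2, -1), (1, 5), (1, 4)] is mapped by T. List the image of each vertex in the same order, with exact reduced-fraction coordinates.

image vertices: (2/13, -29/13), (313/65, 109/65), (257/65, 76/65)

T1 rotate counter-clockwise with cos θ = 3/5, sin θ = 4/5: (2, -1) → (2, 1); (1, 5) → (-17/5, 19/5); (1, 4) → (-13/5, 16/5)
T2 rotate counter-clockwise with cos θ = -5/13, sin θ = -12/13: (2, 1) → (2/13, -29/13); (-17/5, 19/5) → (313/65, 109/65); (-13/5, 16/5) → (257/65, 76/65)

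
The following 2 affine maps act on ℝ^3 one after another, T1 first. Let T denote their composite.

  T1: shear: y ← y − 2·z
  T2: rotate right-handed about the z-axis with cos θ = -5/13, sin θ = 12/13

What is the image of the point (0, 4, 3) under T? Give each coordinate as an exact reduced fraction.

T1 shear: y ← y − 2·z: (0, 4, 3) → (0, -2, 3)
T2 rotate right-handed about the z-axis with cos θ = -5/13, sin θ = 12/13: (0, -2, 3) → (24/13, 10/13, 3)

T(p) = (24/13, 10/13, 3)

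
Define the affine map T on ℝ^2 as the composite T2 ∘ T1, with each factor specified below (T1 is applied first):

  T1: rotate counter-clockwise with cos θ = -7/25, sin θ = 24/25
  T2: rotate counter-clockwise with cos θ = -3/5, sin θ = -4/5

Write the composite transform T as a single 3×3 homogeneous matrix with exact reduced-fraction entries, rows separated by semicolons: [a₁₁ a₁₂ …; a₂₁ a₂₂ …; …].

T1 = [-7/25 -24/25 0; 24/25 -7/25 0; 0 0 1]
T2·T1 = [117/125 44/125 0; -44/125 117/125 0; 0 0 1]

T = [117/125 44/125 0; -44/125 117/125 0; 0 0 1]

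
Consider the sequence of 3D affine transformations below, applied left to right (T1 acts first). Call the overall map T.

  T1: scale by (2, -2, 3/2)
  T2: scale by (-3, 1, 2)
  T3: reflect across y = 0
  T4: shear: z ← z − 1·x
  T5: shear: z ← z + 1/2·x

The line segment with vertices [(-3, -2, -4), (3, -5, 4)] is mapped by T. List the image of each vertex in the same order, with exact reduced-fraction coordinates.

T1 scale by (2, -2, 3/2): (-3, -2, -4) → (-6, 4, -6); (3, -5, 4) → (6, 10, 6)
T2 scale by (-3, 1, 2): (-6, 4, -6) → (18, 4, -12); (6, 10, 6) → (-18, 10, 12)
T3 reflect across y = 0: (18, 4, -12) → (18, -4, -12); (-18, 10, 12) → (-18, -10, 12)
T4 shear: z ← z − 1·x: (18, -4, -12) → (18, -4, -30); (-18, -10, 12) → (-18, -10, 30)
T5 shear: z ← z + 1/2·x: (18, -4, -30) → (18, -4, -21); (-18, -10, 30) → (-18, -10, 21)

image vertices: (18, -4, -21), (-18, -10, 21)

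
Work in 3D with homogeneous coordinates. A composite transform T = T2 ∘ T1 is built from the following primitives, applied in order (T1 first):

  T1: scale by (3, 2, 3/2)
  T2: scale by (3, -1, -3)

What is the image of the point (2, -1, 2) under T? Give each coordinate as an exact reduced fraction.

T(p) = (18, 2, -9)

T1 scale by (3, 2, 3/2): (2, -1, 2) → (6, -2, 3)
T2 scale by (3, -1, -3): (6, -2, 3) → (18, 2, -9)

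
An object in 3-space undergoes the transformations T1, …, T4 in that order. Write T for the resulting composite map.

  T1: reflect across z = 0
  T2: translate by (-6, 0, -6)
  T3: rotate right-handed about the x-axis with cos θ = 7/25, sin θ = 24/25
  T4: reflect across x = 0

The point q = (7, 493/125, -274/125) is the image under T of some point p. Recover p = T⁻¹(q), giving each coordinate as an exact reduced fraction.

p = (-1, -1, -8/5)

T1 = [1 0 0 0; 0 1 0 0; 0 0 -1 0; 0 0 0 1]
T2·T1 = [1 0 0 -6; 0 1 0 0; 0 0 -1 -6; 0 0 0 1]
T3·…·T1 = [1 0 0 -6; 0 7/25 24/25 144/25; 0 24/25 -7/25 -42/25; 0 0 0 1]
T4·…·T1 = [-1 0 0 6; 0 7/25 24/25 144/25; 0 24/25 -7/25 -42/25; 0 0 0 1]
det M = 1; M⁻¹ = [-1 0 0 6; 0 7/25 24/25 0; 0 24/25 -7/25 -6; 0 0 0 1]
M⁻¹ · (7, 493/125, -274/125)ᵀ = (-1, -1, -8/5)ᵀ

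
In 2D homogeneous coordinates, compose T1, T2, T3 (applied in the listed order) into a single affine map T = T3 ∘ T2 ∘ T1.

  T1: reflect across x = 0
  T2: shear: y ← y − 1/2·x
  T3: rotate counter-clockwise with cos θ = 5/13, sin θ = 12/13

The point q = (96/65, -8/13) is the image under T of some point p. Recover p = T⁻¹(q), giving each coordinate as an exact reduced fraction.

p = (0, -8/5)

T1 = [-1 0 0; 0 1 0; 0 0 1]
T2·T1 = [-1 0 0; 1/2 1 0; 0 0 1]
T3·…·T1 = [-11/13 -12/13 0; -19/26 5/13 0; 0 0 1]
det M = -1; M⁻¹ = [-5/13 -12/13 0; -19/26 11/13 0; 0 0 1]
M⁻¹ · (96/65, -8/13)ᵀ = (0, -8/5)ᵀ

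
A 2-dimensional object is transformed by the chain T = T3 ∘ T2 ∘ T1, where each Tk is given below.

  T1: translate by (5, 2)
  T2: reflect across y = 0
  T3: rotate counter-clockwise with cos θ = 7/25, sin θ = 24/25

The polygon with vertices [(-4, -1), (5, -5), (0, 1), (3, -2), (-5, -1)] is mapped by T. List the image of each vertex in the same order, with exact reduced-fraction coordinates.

T1 translate by (5, 2): (-4, -1) → (1, 1); (5, -5) → (10, -3); (0, 1) → (5, 3); (3, -2) → (8, 0); (-5, -1) → (0, 1)
T2 reflect across y = 0: (1, 1) → (1, -1); (10, -3) → (10, 3); (5, 3) → (5, -3); (8, 0) → (8, 0); (0, 1) → (0, -1)
T3 rotate counter-clockwise with cos θ = 7/25, sin θ = 24/25: (1, -1) → (31/25, 17/25); (10, 3) → (-2/25, 261/25); (5, -3) → (107/25, 99/25); (8, 0) → (56/25, 192/25); (0, -1) → (24/25, -7/25)

image vertices: (31/25, 17/25), (-2/25, 261/25), (107/25, 99/25), (56/25, 192/25), (24/25, -7/25)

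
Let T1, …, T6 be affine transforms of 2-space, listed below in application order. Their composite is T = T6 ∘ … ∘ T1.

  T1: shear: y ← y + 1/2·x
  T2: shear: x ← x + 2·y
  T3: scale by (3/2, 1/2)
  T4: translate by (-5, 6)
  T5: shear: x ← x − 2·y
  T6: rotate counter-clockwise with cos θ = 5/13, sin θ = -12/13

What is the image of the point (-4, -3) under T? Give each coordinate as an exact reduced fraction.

T1 shear: y ← y + 1/2·x: (-4, -3) → (-4, -5)
T2 shear: x ← x + 2·y: (-4, -5) → (-14, -5)
T3 scale by (3/2, 1/2): (-14, -5) → (-21, -5/2)
T4 translate by (-5, 6): (-21, -5/2) → (-26, 7/2)
T5 shear: x ← x − 2·y: (-26, 7/2) → (-33, 7/2)
T6 rotate counter-clockwise with cos θ = 5/13, sin θ = -12/13: (-33, 7/2) → (-123/13, 827/26)

T(p) = (-123/13, 827/26)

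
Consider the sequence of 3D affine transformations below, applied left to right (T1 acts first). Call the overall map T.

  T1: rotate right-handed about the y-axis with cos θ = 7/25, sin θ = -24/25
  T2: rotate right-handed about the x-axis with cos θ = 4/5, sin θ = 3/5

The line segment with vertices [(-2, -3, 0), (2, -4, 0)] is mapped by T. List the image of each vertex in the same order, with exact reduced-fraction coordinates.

T1 rotate right-handed about the y-axis with cos θ = 7/25, sin θ = -24/25: (-2, -3, 0) → (-14/25, -3, -48/25); (2, -4, 0) → (14/25, -4, 48/25)
T2 rotate right-handed about the x-axis with cos θ = 4/5, sin θ = 3/5: (-14/25, -3, -48/25) → (-14/25, -156/125, -417/125); (14/25, -4, 48/25) → (14/25, -544/125, -108/125)

image vertices: (-14/25, -156/125, -417/125), (14/25, -544/125, -108/125)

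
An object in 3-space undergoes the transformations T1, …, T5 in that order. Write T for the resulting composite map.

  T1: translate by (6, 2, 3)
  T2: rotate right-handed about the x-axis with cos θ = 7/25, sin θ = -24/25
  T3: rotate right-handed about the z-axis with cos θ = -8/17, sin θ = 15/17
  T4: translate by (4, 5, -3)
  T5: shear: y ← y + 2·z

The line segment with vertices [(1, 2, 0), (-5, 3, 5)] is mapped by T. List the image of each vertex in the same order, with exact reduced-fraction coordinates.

image vertices: (-48/17, -46/17, -6), (-381/85, -4042/425, -139/25)

T1 translate by (6, 2, 3): (1, 2, 0) → (7, 4, 3); (-5, 3, 5) → (1, 5, 8)
T2 rotate right-handed about the x-axis with cos θ = 7/25, sin θ = -24/25: (7, 4, 3) → (7, 4, -3); (1, 5, 8) → (1, 227/25, -64/25)
T3 rotate right-handed about the z-axis with cos θ = -8/17, sin θ = 15/17: (7, 4, -3) → (-116/17, 73/17, -3); (1, 227/25, -64/25) → (-721/85, -1441/425, -64/25)
T4 translate by (4, 5, -3): (-116/17, 73/17, -3) → (-48/17, 158/17, -6); (-721/85, -1441/425, -64/25) → (-381/85, 684/425, -139/25)
T5 shear: y ← y + 2·z: (-48/17, 158/17, -6) → (-48/17, -46/17, -6); (-381/85, 684/425, -139/25) → (-381/85, -4042/425, -139/25)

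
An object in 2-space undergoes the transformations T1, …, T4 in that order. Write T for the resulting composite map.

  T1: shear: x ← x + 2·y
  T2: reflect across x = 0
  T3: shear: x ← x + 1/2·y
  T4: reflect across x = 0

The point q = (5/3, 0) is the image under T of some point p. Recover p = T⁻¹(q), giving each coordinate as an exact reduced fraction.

T1 = [1 2 0; 0 1 0; 0 0 1]
T2·T1 = [-1 -2 0; 0 1 0; 0 0 1]
T3·…·T1 = [-1 -3/2 0; 0 1 0; 0 0 1]
T4·…·T1 = [1 3/2 0; 0 1 0; 0 0 1]
det M = 1; M⁻¹ = [1 -3/2 0; 0 1 0; 0 0 1]
M⁻¹ · (5/3, 0)ᵀ = (5/3, 0)ᵀ

p = (5/3, 0)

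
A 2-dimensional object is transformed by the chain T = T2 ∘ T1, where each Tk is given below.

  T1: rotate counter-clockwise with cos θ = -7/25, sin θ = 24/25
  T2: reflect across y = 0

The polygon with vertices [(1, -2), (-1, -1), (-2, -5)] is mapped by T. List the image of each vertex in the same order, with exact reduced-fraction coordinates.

T1 rotate counter-clockwise with cos θ = -7/25, sin θ = 24/25: (1, -2) → (41/25, 38/25); (-1, -1) → (31/25, -17/25); (-2, -5) → (134/25, -13/25)
T2 reflect across y = 0: (41/25, 38/25) → (41/25, -38/25); (31/25, -17/25) → (31/25, 17/25); (134/25, -13/25) → (134/25, 13/25)

image vertices: (41/25, -38/25), (31/25, 17/25), (134/25, 13/25)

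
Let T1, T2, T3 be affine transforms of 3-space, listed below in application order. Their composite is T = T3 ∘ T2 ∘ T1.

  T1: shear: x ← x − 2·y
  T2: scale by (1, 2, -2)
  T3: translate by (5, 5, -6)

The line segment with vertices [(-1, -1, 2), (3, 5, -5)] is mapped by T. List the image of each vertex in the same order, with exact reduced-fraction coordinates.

T1 shear: x ← x − 2·y: (-1, -1, 2) → (1, -1, 2); (3, 5, -5) → (-7, 5, -5)
T2 scale by (1, 2, -2): (1, -1, 2) → (1, -2, -4); (-7, 5, -5) → (-7, 10, 10)
T3 translate by (5, 5, -6): (1, -2, -4) → (6, 3, -10); (-7, 10, 10) → (-2, 15, 4)

image vertices: (6, 3, -10), (-2, 15, 4)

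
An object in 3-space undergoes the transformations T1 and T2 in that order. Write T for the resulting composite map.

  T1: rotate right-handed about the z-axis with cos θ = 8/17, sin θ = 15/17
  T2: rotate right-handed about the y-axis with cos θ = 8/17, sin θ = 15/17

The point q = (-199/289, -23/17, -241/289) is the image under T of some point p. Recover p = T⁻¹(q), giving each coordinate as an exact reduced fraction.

T1 = [8/17 -15/17 0 0; 15/17 8/17 0 0; 0 0 1 0; 0 0 0 1]
T2·T1 = [64/289 -120/289 15/17 0; 15/17 8/17 0 0; -120/289 225/289 8/17 0; 0 0 0 1]
det M = 1; M⁻¹ = [64/289 15/17 -120/289 0; -120/289 8/17 225/289 0; 15/17 0 8/17 0; 0 0 0 1]
M⁻¹ · (-199/289, -23/17, -241/289)ᵀ = (-1, -1, -1)ᵀ

p = (-1, -1, -1)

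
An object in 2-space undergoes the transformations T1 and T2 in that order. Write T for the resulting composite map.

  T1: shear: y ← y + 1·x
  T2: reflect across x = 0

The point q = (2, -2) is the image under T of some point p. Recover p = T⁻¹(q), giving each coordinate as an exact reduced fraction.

T1 = [1 0 0; 1 1 0; 0 0 1]
T2·T1 = [-1 0 0; 1 1 0; 0 0 1]
det M = -1; M⁻¹ = [-1 0 0; 1 1 0; 0 0 1]
M⁻¹ · (2, -2)ᵀ = (-2, 0)ᵀ

p = (-2, 0)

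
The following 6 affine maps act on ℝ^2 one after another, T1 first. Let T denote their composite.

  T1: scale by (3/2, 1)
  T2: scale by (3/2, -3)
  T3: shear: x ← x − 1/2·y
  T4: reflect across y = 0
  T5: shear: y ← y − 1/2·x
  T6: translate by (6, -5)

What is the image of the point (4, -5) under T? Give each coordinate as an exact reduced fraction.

T(p) = (15/2, -83/4)

T1 scale by (3/2, 1): (4, -5) → (6, -5)
T2 scale by (3/2, -3): (6, -5) → (9, 15)
T3 shear: x ← x − 1/2·y: (9, 15) → (3/2, 15)
T4 reflect across y = 0: (3/2, 15) → (3/2, -15)
T5 shear: y ← y − 1/2·x: (3/2, -15) → (3/2, -63/4)
T6 translate by (6, -5): (3/2, -63/4) → (15/2, -83/4)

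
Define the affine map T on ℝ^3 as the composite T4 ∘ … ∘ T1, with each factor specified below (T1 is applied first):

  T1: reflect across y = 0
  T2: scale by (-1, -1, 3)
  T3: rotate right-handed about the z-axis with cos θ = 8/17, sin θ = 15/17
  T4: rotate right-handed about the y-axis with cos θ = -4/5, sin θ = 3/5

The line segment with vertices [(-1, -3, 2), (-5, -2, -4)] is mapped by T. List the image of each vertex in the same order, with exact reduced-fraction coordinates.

T1 reflect across y = 0: (-1, -3, 2) → (-1, 3, 2); (-5, -2, -4) → (-5, 2, -4)
T2 scale by (-1, -1, 3): (-1, 3, 2) → (1, -3, 6); (-5, 2, -4) → (5, -2, -12)
T3 rotate right-handed about the z-axis with cos θ = 8/17, sin θ = 15/17: (1, -3, 6) → (53/17, -9/17, 6); (5, -2, -12) → (70/17, 59/17, -12)
T4 rotate right-handed about the y-axis with cos θ = -4/5, sin θ = 3/5: (53/17, -9/17, 6) → (94/85, -9/17, -567/85); (70/17, 59/17, -12) → (-892/85, 59/17, 606/85)

image vertices: (94/85, -9/17, -567/85), (-892/85, 59/17, 606/85)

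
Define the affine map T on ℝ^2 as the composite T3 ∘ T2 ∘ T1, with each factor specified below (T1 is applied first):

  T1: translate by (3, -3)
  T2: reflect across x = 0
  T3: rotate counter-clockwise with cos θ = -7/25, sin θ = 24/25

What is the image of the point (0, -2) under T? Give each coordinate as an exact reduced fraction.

T(p) = (141/25, -37/25)

T1 translate by (3, -3): (0, -2) → (3, -5)
T2 reflect across x = 0: (3, -5) → (-3, -5)
T3 rotate counter-clockwise with cos θ = -7/25, sin θ = 24/25: (-3, -5) → (141/25, -37/25)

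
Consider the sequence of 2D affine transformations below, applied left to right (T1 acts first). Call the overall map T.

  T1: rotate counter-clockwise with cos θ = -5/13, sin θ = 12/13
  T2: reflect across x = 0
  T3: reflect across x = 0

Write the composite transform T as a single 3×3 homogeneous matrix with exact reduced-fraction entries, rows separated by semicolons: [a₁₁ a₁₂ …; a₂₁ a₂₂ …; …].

T1 = [-5/13 -12/13 0; 12/13 -5/13 0; 0 0 1]
T2·T1 = [5/13 12/13 0; 12/13 -5/13 0; 0 0 1]
T3·…·T1 = [-5/13 -12/13 0; 12/13 -5/13 0; 0 0 1]

T = [-5/13 -12/13 0; 12/13 -5/13 0; 0 0 1]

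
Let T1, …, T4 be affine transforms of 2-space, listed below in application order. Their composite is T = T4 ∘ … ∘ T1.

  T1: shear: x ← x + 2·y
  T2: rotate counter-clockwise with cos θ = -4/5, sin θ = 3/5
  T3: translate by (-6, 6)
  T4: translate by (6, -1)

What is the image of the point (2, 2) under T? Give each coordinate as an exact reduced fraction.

T(p) = (-6, 7)

T1 shear: x ← x + 2·y: (2, 2) → (6, 2)
T2 rotate counter-clockwise with cos θ = -4/5, sin θ = 3/5: (6, 2) → (-6, 2)
T3 translate by (-6, 6): (-6, 2) → (-12, 8)
T4 translate by (6, -1): (-12, 8) → (-6, 7)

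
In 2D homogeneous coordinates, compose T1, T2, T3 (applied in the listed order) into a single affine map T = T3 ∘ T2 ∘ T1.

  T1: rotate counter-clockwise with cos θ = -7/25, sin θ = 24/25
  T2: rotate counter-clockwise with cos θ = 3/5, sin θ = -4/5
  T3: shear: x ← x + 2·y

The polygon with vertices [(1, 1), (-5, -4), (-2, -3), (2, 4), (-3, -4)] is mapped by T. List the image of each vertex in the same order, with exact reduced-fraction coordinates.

image vertices: (13/5, 7/5), (-63/5, -32/5), (-28/5, -17/5), (6, 4), (-41/5, -24/5)

T1 rotate counter-clockwise with cos θ = -7/25, sin θ = 24/25: (1, 1) → (-31/25, 17/25); (-5, -4) → (131/25, -92/25); (-2, -3) → (86/25, -27/25); (2, 4) → (-22/5, 4/5); (-3, -4) → (117/25, -44/25)
T2 rotate counter-clockwise with cos θ = 3/5, sin θ = -4/5: (-31/25, 17/25) → (-1/5, 7/5); (131/25, -92/25) → (1/5, -32/5); (86/25, -27/25) → (6/5, -17/5); (-22/5, 4/5) → (-2, 4); (117/25, -44/25) → (7/5, -24/5)
T3 shear: x ← x + 2·y: (-1/5, 7/5) → (13/5, 7/5); (1/5, -32/5) → (-63/5, -32/5); (6/5, -17/5) → (-28/5, -17/5); (-2, 4) → (6, 4); (7/5, -24/5) → (-41/5, -24/5)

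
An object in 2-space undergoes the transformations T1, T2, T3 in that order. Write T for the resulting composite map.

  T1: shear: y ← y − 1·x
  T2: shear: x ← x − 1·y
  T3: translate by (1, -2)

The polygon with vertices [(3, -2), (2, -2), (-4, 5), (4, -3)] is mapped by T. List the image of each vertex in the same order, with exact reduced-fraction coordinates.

T1 shear: y ← y − 1·x: (3, -2) → (3, -5); (2, -2) → (2, -4); (-4, 5) → (-4, 9); (4, -3) → (4, -7)
T2 shear: x ← x − 1·y: (3, -5) → (8, -5); (2, -4) → (6, -4); (-4, 9) → (-13, 9); (4, -7) → (11, -7)
T3 translate by (1, -2): (8, -5) → (9, -7); (6, -4) → (7, -6); (-13, 9) → (-12, 7); (11, -7) → (12, -9)

image vertices: (9, -7), (7, -6), (-12, 7), (12, -9)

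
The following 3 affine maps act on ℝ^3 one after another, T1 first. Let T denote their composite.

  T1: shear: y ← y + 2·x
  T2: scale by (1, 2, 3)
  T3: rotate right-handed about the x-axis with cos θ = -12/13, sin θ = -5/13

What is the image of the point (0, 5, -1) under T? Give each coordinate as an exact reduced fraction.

T(p) = (0, -135/13, -14/13)

T1 shear: y ← y + 2·x: (0, 5, -1) → (0, 5, -1)
T2 scale by (1, 2, 3): (0, 5, -1) → (0, 10, -3)
T3 rotate right-handed about the x-axis with cos θ = -12/13, sin θ = -5/13: (0, 10, -3) → (0, -135/13, -14/13)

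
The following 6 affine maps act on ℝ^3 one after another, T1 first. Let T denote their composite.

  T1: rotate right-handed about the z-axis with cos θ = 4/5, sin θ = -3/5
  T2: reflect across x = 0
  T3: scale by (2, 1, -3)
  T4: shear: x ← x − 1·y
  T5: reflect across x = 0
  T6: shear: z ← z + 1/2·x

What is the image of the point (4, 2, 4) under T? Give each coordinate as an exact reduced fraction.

T(p) = (8, -4/5, -8)

T1 rotate right-handed about the z-axis with cos θ = 4/5, sin θ = -3/5: (4, 2, 4) → (22/5, -4/5, 4)
T2 reflect across x = 0: (22/5, -4/5, 4) → (-22/5, -4/5, 4)
T3 scale by (2, 1, -3): (-22/5, -4/5, 4) → (-44/5, -4/5, -12)
T4 shear: x ← x − 1·y: (-44/5, -4/5, -12) → (-8, -4/5, -12)
T5 reflect across x = 0: (-8, -4/5, -12) → (8, -4/5, -12)
T6 shear: z ← z + 1/2·x: (8, -4/5, -12) → (8, -4/5, -8)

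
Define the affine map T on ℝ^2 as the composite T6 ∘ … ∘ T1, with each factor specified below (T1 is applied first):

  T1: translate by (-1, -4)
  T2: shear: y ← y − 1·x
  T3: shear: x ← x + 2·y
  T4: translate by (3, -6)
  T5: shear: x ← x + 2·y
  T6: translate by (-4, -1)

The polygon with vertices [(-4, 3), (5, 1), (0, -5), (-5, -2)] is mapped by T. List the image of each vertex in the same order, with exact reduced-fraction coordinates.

image vertices: (-2, -3), (-37, -14), (-46, -15), (-19, -7)

T1 translate by (-1, -4): (-4, 3) → (-5, -1); (5, 1) → (4, -3); (0, -5) → (-1, -9); (-5, -2) → (-6, -6)
T2 shear: y ← y − 1·x: (-5, -1) → (-5, 4); (4, -3) → (4, -7); (-1, -9) → (-1, -8); (-6, -6) → (-6, 0)
T3 shear: x ← x + 2·y: (-5, 4) → (3, 4); (4, -7) → (-10, -7); (-1, -8) → (-17, -8); (-6, 0) → (-6, 0)
T4 translate by (3, -6): (3, 4) → (6, -2); (-10, -7) → (-7, -13); (-17, -8) → (-14, -14); (-6, 0) → (-3, -6)
T5 shear: x ← x + 2·y: (6, -2) → (2, -2); (-7, -13) → (-33, -13); (-14, -14) → (-42, -14); (-3, -6) → (-15, -6)
T6 translate by (-4, -1): (2, -2) → (-2, -3); (-33, -13) → (-37, -14); (-42, -14) → (-46, -15); (-15, -6) → (-19, -7)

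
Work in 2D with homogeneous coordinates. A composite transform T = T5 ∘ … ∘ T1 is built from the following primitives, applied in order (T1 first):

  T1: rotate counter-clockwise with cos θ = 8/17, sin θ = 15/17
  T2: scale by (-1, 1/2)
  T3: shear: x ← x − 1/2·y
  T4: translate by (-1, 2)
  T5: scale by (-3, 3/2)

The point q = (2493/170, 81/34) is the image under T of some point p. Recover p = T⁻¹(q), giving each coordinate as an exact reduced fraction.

T1 = [8/17 -15/17 0; 15/17 8/17 0; 0 0 1]
T2·T1 = [-8/17 15/17 0; 15/34 4/17 0; 0 0 1]
T3·…·T1 = [-47/68 13/17 0; 15/34 4/17 0; 0 0 1]
T4·…·T1 = [-47/68 13/17 -1; 15/34 4/17 2; 0 0 1]
T5·…·T1 = [141/68 -39/17 3; 45/68 6/17 3; 0 0 1]
det M = 9/4; M⁻¹ = [8/51 52/51 -60/17; -5/17 47/51 -32/17; 0 0 1]
M⁻¹ · (2493/170, 81/34)ᵀ = (6/5, -4)ᵀ

p = (6/5, -4)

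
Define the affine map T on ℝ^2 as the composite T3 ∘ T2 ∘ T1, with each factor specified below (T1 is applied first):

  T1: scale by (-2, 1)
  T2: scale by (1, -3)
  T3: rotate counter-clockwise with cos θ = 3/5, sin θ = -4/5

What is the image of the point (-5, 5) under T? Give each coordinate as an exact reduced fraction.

T1 scale by (-2, 1): (-5, 5) → (10, 5)
T2 scale by (1, -3): (10, 5) → (10, -15)
T3 rotate counter-clockwise with cos θ = 3/5, sin θ = -4/5: (10, -15) → (-6, -17)

T(p) = (-6, -17)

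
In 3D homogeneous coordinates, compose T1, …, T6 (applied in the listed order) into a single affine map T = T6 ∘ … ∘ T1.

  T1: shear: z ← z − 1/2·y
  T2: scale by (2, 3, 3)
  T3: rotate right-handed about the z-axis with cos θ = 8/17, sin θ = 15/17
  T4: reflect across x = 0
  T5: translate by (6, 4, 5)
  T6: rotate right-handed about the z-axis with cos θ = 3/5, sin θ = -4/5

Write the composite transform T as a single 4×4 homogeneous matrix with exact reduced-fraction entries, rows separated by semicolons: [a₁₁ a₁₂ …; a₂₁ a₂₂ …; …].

T1 = [1 0 0 0; 0 1 0 0; 0 -1/2 1 0; 0 0 0 1]
T2·T1 = [2 0 0 0; 0 3 0 0; 0 -3/2 3 0; 0 0 0 1]
T3·…·T1 = [16/17 -45/17 0 0; 30/17 24/17 0 0; 0 -3/2 3 0; 0 0 0 1]
T4·…·T1 = [-16/17 45/17 0 0; 30/17 24/17 0 0; 0 -3/2 3 0; 0 0 0 1]
T5·…·T1 = [-16/17 45/17 0 6; 30/17 24/17 0 4; 0 -3/2 3 5; 0 0 0 1]
T6·…·T1 = [72/85 231/85 0 34/5; 154/85 -108/85 0 -12/5; 0 -3/2 3 5; 0 0 0 1]

T = [72/85 231/85 0 34/5; 154/85 -108/85 0 -12/5; 0 -3/2 3 5; 0 0 0 1]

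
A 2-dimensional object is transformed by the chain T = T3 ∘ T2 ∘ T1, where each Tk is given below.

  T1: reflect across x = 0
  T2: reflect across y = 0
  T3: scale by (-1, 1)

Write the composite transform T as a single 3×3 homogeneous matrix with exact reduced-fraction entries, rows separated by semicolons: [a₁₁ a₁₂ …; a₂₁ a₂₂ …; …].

T = [1 0 0; 0 -1 0; 0 0 1]

T1 = [-1 0 0; 0 1 0; 0 0 1]
T2·T1 = [-1 0 0; 0 -1 0; 0 0 1]
T3·…·T1 = [1 0 0; 0 -1 0; 0 0 1]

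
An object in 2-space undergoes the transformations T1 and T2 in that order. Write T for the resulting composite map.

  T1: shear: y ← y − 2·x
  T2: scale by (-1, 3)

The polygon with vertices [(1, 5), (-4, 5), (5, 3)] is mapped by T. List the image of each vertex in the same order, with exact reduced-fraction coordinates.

T1 shear: y ← y − 2·x: (1, 5) → (1, 3); (-4, 5) → (-4, 13); (5, 3) → (5, -7)
T2 scale by (-1, 3): (1, 3) → (-1, 9); (-4, 13) → (4, 39); (5, -7) → (-5, -21)

image vertices: (-1, 9), (4, 39), (-5, -21)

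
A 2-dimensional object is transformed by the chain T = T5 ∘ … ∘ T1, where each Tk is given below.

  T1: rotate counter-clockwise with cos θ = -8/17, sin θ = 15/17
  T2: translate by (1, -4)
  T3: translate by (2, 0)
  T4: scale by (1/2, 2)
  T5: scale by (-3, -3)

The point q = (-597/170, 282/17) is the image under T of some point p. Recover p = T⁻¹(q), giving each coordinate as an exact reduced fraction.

T1 = [-8/17 -15/17 0; 15/17 -8/17 0; 0 0 1]
T2·T1 = [-8/17 -15/17 1; 15/17 -8/17 -4; 0 0 1]
T3·…·T1 = [-8/17 -15/17 3; 15/17 -8/17 -4; 0 0 1]
T4·…·T1 = [-4/17 -15/34 3/2; 30/17 -16/17 -8; 0 0 1]
T5·…·T1 = [12/17 45/34 -9/2; -90/17 48/17 24; 0 0 1]
det M = 9; M⁻¹ = [16/51 -5/34 84/17; 10/17 4/51 13/17; 0 0 1]
M⁻¹ · (-597/170, 282/17)ᵀ = (7/5, 0)ᵀ

p = (7/5, 0)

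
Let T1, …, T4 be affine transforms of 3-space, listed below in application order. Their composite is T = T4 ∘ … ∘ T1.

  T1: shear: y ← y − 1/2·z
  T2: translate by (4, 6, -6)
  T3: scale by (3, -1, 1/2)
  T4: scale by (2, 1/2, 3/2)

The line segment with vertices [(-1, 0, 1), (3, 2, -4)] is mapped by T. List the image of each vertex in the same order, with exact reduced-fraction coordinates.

image vertices: (18, -11/4, -15/4), (42, -5, -15/2)

T1 shear: y ← y − 1/2·z: (-1, 0, 1) → (-1, -1/2, 1); (3, 2, -4) → (3, 4, -4)
T2 translate by (4, 6, -6): (-1, -1/2, 1) → (3, 11/2, -5); (3, 4, -4) → (7, 10, -10)
T3 scale by (3, -1, 1/2): (3, 11/2, -5) → (9, -11/2, -5/2); (7, 10, -10) → (21, -10, -5)
T4 scale by (2, 1/2, 3/2): (9, -11/2, -5/2) → (18, -11/4, -15/4); (21, -10, -5) → (42, -5, -15/2)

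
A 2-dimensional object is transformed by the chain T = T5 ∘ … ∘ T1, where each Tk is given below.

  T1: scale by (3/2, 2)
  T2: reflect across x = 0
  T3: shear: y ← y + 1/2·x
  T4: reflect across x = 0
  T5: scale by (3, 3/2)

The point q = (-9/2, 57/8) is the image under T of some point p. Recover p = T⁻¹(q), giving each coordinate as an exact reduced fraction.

T1 = [3/2 0 0; 0 2 0; 0 0 1]
T2·T1 = [-3/2 0 0; 0 2 0; 0 0 1]
T3·…·T1 = [-3/2 0 0; -3/4 2 0; 0 0 1]
T4·…·T1 = [3/2 0 0; -3/4 2 0; 0 0 1]
T5·…·T1 = [9/2 0 0; -9/8 3 0; 0 0 1]
det M = 27/2; M⁻¹ = [2/9 0 0; 1/12 1/3 0; 0 0 1]
M⁻¹ · (-9/2, 57/8)ᵀ = (-1, 2)ᵀ

p = (-1, 2)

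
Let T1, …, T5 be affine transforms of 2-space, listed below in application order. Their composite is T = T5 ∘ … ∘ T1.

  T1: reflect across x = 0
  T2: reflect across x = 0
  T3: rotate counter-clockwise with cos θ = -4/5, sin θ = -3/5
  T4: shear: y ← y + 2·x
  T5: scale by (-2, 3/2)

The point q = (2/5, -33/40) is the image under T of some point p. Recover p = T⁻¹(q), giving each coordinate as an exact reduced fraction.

T1 = [-1 0 0; 0 1 0; 0 0 1]
T2·T1 = [1 0 0; 0 1 0; 0 0 1]
T3·…·T1 = [-4/5 3/5 0; -3/5 -4/5 0; 0 0 1]
T4·…·T1 = [-4/5 3/5 0; -11/5 2/5 0; 0 0 1]
T5·…·T1 = [8/5 -6/5 0; -33/10 3/5 0; 0 0 1]
det M = -3; M⁻¹ = [-1/5 -2/5 0; -11/10 -8/15 0; 0 0 1]
M⁻¹ · (2/5, -33/40)ᵀ = (1/4, 0)ᵀ

p = (1/4, 0)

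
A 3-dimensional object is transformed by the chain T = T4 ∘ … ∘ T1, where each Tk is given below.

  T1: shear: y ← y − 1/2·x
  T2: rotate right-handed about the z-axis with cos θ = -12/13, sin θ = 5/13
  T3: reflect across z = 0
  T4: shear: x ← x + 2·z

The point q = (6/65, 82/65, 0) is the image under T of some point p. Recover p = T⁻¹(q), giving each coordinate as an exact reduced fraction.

p = (2/5, -1, 0)

T1 = [1 0 0 0; -1/2 1 0 0; 0 0 1 0; 0 0 0 1]
T2·T1 = [-19/26 -5/13 0 0; 11/13 -12/13 0 0; 0 0 1 0; 0 0 0 1]
T3·…·T1 = [-19/26 -5/13 0 0; 11/13 -12/13 0 0; 0 0 -1 0; 0 0 0 1]
T4·…·T1 = [-19/26 -5/13 -2 0; 11/13 -12/13 0 0; 0 0 -1 0; 0 0 0 1]
det M = -1; M⁻¹ = [-12/13 5/13 24/13 0; -11/13 -19/26 22/13 0; 0 0 -1 0; 0 0 0 1]
M⁻¹ · (6/65, 82/65, 0)ᵀ = (2/5, -1, 0)ᵀ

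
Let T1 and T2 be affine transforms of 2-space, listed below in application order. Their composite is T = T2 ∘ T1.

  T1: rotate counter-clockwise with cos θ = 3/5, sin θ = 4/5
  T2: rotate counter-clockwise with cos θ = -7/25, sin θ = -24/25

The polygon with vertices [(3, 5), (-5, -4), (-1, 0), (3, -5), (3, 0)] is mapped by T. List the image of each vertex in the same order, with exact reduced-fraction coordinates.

T1 rotate counter-clockwise with cos θ = 3/5, sin θ = 4/5: (3, 5) → (-11/5, 27/5); (-5, -4) → (1/5, -32/5); (-1, 0) → (-3/5, -4/5); (3, -5) → (29/5, -3/5); (3, 0) → (9/5, 12/5)
T2 rotate counter-clockwise with cos θ = -7/25, sin θ = -24/25: (-11/5, 27/5) → (29/5, 3/5); (1/5, -32/5) → (-31/5, 8/5); (-3/5, -4/5) → (-3/5, 4/5); (29/5, -3/5) → (-11/5, -27/5); (9/5, 12/5) → (9/5, -12/5)

image vertices: (29/5, 3/5), (-31/5, 8/5), (-3/5, 4/5), (-11/5, -27/5), (9/5, -12/5)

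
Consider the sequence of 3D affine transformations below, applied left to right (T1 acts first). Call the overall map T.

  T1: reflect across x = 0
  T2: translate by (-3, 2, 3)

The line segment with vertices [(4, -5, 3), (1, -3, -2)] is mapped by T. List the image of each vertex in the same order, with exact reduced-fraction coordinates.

T1 reflect across x = 0: (4, -5, 3) → (-4, -5, 3); (1, -3, -2) → (-1, -3, -2)
T2 translate by (-3, 2, 3): (-4, -5, 3) → (-7, -3, 6); (-1, -3, -2) → (-4, -1, 1)

image vertices: (-7, -3, 6), (-4, -1, 1)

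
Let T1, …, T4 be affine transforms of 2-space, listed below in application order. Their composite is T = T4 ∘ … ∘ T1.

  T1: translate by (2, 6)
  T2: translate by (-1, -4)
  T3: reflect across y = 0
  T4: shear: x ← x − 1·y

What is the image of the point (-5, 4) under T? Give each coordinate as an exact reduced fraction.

T(p) = (2, -6)

T1 translate by (2, 6): (-5, 4) → (-3, 10)
T2 translate by (-1, -4): (-3, 10) → (-4, 6)
T3 reflect across y = 0: (-4, 6) → (-4, -6)
T4 shear: x ← x − 1·y: (-4, -6) → (2, -6)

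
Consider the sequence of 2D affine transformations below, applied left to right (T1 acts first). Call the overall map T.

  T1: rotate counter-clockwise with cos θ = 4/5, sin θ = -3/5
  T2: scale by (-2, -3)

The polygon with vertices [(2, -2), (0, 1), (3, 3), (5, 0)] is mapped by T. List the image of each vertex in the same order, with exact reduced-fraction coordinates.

T1 rotate counter-clockwise with cos θ = 4/5, sin θ = -3/5: (2, -2) → (2/5, -14/5); (0, 1) → (3/5, 4/5); (3, 3) → (21/5, 3/5); (5, 0) → (4, -3)
T2 scale by (-2, -3): (2/5, -14/5) → (-4/5, 42/5); (3/5, 4/5) → (-6/5, -12/5); (21/5, 3/5) → (-42/5, -9/5); (4, -3) → (-8, 9)

image vertices: (-4/5, 42/5), (-6/5, -12/5), (-42/5, -9/5), (-8, 9)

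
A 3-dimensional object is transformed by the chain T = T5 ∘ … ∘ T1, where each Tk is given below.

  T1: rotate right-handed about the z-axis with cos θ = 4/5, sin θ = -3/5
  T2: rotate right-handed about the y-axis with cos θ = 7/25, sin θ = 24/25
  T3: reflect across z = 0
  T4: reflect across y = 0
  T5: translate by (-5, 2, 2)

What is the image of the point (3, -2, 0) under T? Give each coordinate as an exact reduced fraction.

T1 rotate right-handed about the z-axis with cos θ = 4/5, sin θ = -3/5: (3, -2, 0) → (6/5, -17/5, 0)
T2 rotate right-handed about the y-axis with cos θ = 7/25, sin θ = 24/25: (6/5, -17/5, 0) → (42/125, -17/5, -144/125)
T3 reflect across z = 0: (42/125, -17/5, -144/125) → (42/125, -17/5, 144/125)
T4 reflect across y = 0: (42/125, -17/5, 144/125) → (42/125, 17/5, 144/125)
T5 translate by (-5, 2, 2): (42/125, 17/5, 144/125) → (-583/125, 27/5, 394/125)

T(p) = (-583/125, 27/5, 394/125)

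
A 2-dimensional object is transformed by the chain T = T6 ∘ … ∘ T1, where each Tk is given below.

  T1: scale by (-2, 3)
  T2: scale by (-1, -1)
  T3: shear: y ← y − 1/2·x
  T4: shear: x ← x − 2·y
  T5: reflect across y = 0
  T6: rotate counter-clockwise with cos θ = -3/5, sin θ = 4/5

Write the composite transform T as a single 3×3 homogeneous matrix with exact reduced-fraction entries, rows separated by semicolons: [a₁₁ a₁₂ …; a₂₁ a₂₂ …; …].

T1 = [-2 0 0; 0 3 0; 0 0 1]
T2·T1 = [2 0 0; 0 -3 0; 0 0 1]
T3·…·T1 = [2 0 0; -1 -3 0; 0 0 1]
T4·…·T1 = [4 6 0; -1 -3 0; 0 0 1]
T5·…·T1 = [4 6 0; 1 3 0; 0 0 1]
T6·…·T1 = [-16/5 -6 0; 13/5 3 0; 0 0 1]

T = [-16/5 -6 0; 13/5 3 0; 0 0 1]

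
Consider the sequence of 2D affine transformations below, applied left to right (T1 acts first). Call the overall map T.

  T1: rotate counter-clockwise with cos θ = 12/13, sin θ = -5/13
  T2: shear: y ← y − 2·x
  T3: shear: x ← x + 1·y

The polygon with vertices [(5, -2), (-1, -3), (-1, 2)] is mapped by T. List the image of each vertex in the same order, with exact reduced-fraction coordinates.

T1 rotate counter-clockwise with cos θ = 12/13, sin θ = -5/13: (5, -2) → (50/13, -49/13); (-1, -3) → (-27/13, -31/13); (-1, 2) → (-2/13, 29/13)
T2 shear: y ← y − 2·x: (50/13, -49/13) → (50/13, -149/13); (-27/13, -31/13) → (-27/13, 23/13); (-2/13, 29/13) → (-2/13, 33/13)
T3 shear: x ← x + 1·y: (50/13, -149/13) → (-99/13, -149/13); (-27/13, 23/13) → (-4/13, 23/13); (-2/13, 33/13) → (31/13, 33/13)

image vertices: (-99/13, -149/13), (-4/13, 23/13), (31/13, 33/13)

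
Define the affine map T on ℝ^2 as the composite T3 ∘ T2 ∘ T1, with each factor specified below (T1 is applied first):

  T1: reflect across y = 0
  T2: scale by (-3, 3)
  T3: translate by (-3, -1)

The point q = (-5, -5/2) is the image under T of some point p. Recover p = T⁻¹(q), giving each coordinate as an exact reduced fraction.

p = (2/3, 1/2)

T1 = [1 0 0; 0 -1 0; 0 0 1]
T2·T1 = [-3 0 0; 0 -3 0; 0 0 1]
T3·…·T1 = [-3 0 -3; 0 -3 -1; 0 0 1]
det M = 9; M⁻¹ = [-1/3 0 -1; 0 -1/3 -1/3; 0 0 1]
M⁻¹ · (-5, -5/2)ᵀ = (2/3, 1/2)ᵀ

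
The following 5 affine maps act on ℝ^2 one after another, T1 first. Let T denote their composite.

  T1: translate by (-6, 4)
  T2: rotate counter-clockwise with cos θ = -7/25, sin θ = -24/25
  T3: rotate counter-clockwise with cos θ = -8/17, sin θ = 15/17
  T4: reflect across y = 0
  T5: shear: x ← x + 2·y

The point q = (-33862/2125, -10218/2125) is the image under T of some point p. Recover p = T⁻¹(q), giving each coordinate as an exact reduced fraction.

p = (4/5, 2)

T1 = [1 0 -6; 0 1 4; 0 0 1]
T2·T1 = [-7/25 24/25 138/25; -24/25 -7/25 116/25; 0 0 1]
T3·…·T1 = [416/425 -87/425 -2844/425; 87/425 416/425 1142/425; 0 0 1]
T4·…·T1 = [416/425 -87/425 -2844/425; -87/425 -416/425 -1142/425; 0 0 1]
T5·…·T1 = [242/425 -919/425 -5128/425; -87/425 -416/425 -1142/425; 0 0 1]
det M = -1; M⁻¹ = [416/425 -919/425 6; -87/425 -242/425 -4; 0 0 1]
M⁻¹ · (-33862/2125, -10218/2125)ᵀ = (4/5, 2)ᵀ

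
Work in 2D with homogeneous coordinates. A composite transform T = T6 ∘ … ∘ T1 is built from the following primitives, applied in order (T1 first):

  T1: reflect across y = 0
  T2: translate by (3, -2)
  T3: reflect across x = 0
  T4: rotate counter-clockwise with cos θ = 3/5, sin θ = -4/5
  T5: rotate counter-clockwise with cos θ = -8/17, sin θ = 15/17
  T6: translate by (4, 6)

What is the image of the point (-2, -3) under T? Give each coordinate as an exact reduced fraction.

T(p) = (227/85, 469/85)

T1 reflect across y = 0: (-2, -3) → (-2, 3)
T2 translate by (3, -2): (-2, 3) → (1, 1)
T3 reflect across x = 0: (1, 1) → (-1, 1)
T4 rotate counter-clockwise with cos θ = 3/5, sin θ = -4/5: (-1, 1) → (1/5, 7/5)
T5 rotate counter-clockwise with cos θ = -8/17, sin θ = 15/17: (1/5, 7/5) → (-113/85, -41/85)
T6 translate by (4, 6): (-113/85, -41/85) → (227/85, 469/85)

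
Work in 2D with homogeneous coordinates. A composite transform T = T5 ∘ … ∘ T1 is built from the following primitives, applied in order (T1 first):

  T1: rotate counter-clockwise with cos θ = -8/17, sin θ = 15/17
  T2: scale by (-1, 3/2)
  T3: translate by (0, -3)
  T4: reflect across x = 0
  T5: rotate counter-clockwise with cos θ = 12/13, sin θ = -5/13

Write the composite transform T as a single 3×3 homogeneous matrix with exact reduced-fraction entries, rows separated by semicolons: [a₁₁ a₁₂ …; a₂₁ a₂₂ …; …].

T1 = [-8/17 -15/17 0; 15/17 -8/17 0; 0 0 1]
T2·T1 = [8/17 15/17 0; 45/34 -12/17 0; 0 0 1]
T3·…·T1 = [8/17 15/17 0; 45/34 -12/17 -3; 0 0 1]
T4·…·T1 = [-8/17 -15/17 0; 45/34 -12/17 -3; 0 0 1]
T5·…·T1 = [33/442 -240/221 -15/13; 310/221 -69/221 -36/13; 0 0 1]

T = [33/442 -240/221 -15/13; 310/221 -69/221 -36/13; 0 0 1]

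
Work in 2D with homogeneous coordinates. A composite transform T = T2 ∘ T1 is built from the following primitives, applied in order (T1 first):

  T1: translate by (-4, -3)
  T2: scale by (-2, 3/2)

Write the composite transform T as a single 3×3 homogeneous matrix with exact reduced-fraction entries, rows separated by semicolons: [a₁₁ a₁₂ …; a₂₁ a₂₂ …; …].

T1 = [1 0 -4; 0 1 -3; 0 0 1]
T2·T1 = [-2 0 8; 0 3/2 -9/2; 0 0 1]

T = [-2 0 8; 0 3/2 -9/2; 0 0 1]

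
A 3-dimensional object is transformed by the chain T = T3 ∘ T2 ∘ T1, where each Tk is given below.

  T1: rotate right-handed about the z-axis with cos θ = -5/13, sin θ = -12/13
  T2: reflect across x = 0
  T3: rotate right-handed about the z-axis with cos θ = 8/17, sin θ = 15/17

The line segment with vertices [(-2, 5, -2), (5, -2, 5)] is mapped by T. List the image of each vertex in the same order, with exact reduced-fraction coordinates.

image vertices: (-545/221, -1058/221, -2), (1142/221, 335/221, 5)

T1 rotate right-handed about the z-axis with cos θ = -5/13, sin θ = -12/13: (-2, 5, -2) → (70/13, -1/13, -2); (5, -2, 5) → (-49/13, -50/13, 5)
T2 reflect across x = 0: (70/13, -1/13, -2) → (-70/13, -1/13, -2); (-49/13, -50/13, 5) → (49/13, -50/13, 5)
T3 rotate right-handed about the z-axis with cos θ = 8/17, sin θ = 15/17: (-70/13, -1/13, -2) → (-545/221, -1058/221, -2); (49/13, -50/13, 5) → (1142/221, 335/221, 5)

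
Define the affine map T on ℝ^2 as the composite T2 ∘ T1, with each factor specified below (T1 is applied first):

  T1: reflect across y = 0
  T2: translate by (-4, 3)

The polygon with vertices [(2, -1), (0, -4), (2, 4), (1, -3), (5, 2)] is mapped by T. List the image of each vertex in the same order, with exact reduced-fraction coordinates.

T1 reflect across y = 0: (2, -1) → (2, 1); (0, -4) → (0, 4); (2, 4) → (2, -4); (1, -3) → (1, 3); (5, 2) → (5, -2)
T2 translate by (-4, 3): (2, 1) → (-2, 4); (0, 4) → (-4, 7); (2, -4) → (-2, -1); (1, 3) → (-3, 6); (5, -2) → (1, 1)

image vertices: (-2, 4), (-4, 7), (-2, -1), (-3, 6), (1, 1)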